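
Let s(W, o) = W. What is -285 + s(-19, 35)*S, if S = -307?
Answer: 5548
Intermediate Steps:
-285 + s(-19, 35)*S = -285 - 19*(-307) = -285 + 5833 = 5548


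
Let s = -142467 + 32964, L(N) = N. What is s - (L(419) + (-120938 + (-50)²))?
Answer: 8516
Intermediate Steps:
s = -109503
s - (L(419) + (-120938 + (-50)²)) = -109503 - (419 + (-120938 + (-50)²)) = -109503 - (419 + (-120938 + 2500)) = -109503 - (419 - 118438) = -109503 - 1*(-118019) = -109503 + 118019 = 8516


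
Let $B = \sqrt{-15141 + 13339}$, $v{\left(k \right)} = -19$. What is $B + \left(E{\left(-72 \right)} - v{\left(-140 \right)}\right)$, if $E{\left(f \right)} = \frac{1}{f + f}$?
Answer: $\frac{2735}{144} + i \sqrt{1802} \approx 18.993 + 42.45 i$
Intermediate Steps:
$E{\left(f \right)} = \frac{1}{2 f}$
$B = i \sqrt{1802}$ ($B = \sqrt{-1802} = i \sqrt{1802} \approx 42.45 i$)
$B + \left(E{\left(-72 \right)} - v{\left(-140 \right)}\right) = i \sqrt{1802} + \left(\frac{1}{2 \left(-72\right)} - -19\right) = i \sqrt{1802} + \left(\frac{1}{2} \left(- \frac{1}{72}\right) + 19\right) = i \sqrt{1802} + \left(- \frac{1}{144} + 19\right) = i \sqrt{1802} + \frac{2735}{144} = \frac{2735}{144} + i \sqrt{1802}$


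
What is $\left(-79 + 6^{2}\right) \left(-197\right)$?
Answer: $8471$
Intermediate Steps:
$\left(-79 + 6^{2}\right) \left(-197\right) = \left(-79 + 36\right) \left(-197\right) = \left(-43\right) \left(-197\right) = 8471$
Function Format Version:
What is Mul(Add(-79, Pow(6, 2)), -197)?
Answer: 8471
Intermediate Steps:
Mul(Add(-79, Pow(6, 2)), -197) = Mul(Add(-79, 36), -197) = Mul(-43, -197) = 8471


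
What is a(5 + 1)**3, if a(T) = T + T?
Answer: 1728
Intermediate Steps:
a(T) = 2*T
a(5 + 1)**3 = (2*(5 + 1))**3 = (2*6)**3 = 12**3 = 1728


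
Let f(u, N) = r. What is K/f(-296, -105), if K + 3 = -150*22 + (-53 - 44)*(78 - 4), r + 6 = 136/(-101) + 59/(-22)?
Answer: 23288782/22283 ≈ 1045.1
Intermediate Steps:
r = -22283/2222 (r = -6 + (136/(-101) + 59/(-22)) = -6 + (136*(-1/101) + 59*(-1/22)) = -6 + (-136/101 - 59/22) = -6 - 8951/2222 = -22283/2222 ≈ -10.028)
f(u, N) = -22283/2222
K = -10481 (K = -3 + (-150*22 + (-53 - 44)*(78 - 4)) = -3 + (-3300 - 97*74) = -3 + (-3300 - 7178) = -3 - 10478 = -10481)
K/f(-296, -105) = -10481/(-22283/2222) = -10481*(-2222/22283) = 23288782/22283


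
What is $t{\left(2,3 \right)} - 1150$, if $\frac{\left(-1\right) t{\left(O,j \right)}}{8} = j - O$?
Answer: $-1158$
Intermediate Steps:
$t{\left(O,j \right)} = - 8 j + 8 O$ ($t{\left(O,j \right)} = - 8 \left(j - O\right) = - 8 j + 8 O$)
$t{\left(2,3 \right)} - 1150 = \left(\left(-8\right) 3 + 8 \cdot 2\right) - 1150 = \left(-24 + 16\right) - 1150 = -8 - 1150 = -1158$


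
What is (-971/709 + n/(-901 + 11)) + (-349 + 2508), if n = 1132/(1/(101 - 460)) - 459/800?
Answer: 14828008079/5672000 ≈ 2614.2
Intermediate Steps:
n = -325110859/800 (n = 1132/(1/(-359)) - 459*1/800 = 1132/(-1/359) - 459/800 = 1132*(-359) - 459/800 = -406388 - 459/800 = -325110859/800 ≈ -4.0639e+5)
(-971/709 + n/(-901 + 11)) + (-349 + 2508) = (-971/709 - 325110859/(800*(-901 + 11))) + (-349 + 2508) = (-971*1/709 - 325110859/800/(-890)) + 2159 = (-971/709 - 325110859/800*(-1/890)) + 2159 = (-971/709 + 3652931/8000) + 2159 = 2582160079/5672000 + 2159 = 14828008079/5672000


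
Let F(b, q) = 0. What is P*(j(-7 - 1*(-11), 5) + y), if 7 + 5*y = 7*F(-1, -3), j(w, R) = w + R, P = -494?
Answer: -18772/5 ≈ -3754.4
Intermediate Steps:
j(w, R) = R + w
y = -7/5 (y = -7/5 + (7*0)/5 = -7/5 + (⅕)*0 = -7/5 + 0 = -7/5 ≈ -1.4000)
P*(j(-7 - 1*(-11), 5) + y) = -494*((5 + (-7 - 1*(-11))) - 7/5) = -494*((5 + (-7 + 11)) - 7/5) = -494*((5 + 4) - 7/5) = -494*(9 - 7/5) = -494*38/5 = -18772/5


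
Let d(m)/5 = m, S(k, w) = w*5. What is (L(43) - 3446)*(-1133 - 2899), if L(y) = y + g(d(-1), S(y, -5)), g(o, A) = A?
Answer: 13821696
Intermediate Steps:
S(k, w) = 5*w
d(m) = 5*m
L(y) = -25 + y (L(y) = y + 5*(-5) = y - 25 = -25 + y)
(L(43) - 3446)*(-1133 - 2899) = ((-25 + 43) - 3446)*(-1133 - 2899) = (18 - 3446)*(-4032) = -3428*(-4032) = 13821696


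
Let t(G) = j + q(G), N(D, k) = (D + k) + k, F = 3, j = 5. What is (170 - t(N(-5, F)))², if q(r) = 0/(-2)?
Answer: 27225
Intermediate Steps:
q(r) = 0 (q(r) = 0*(-½) = 0)
N(D, k) = D + 2*k
t(G) = 5 (t(G) = 5 + 0 = 5)
(170 - t(N(-5, F)))² = (170 - 1*5)² = (170 - 5)² = 165² = 27225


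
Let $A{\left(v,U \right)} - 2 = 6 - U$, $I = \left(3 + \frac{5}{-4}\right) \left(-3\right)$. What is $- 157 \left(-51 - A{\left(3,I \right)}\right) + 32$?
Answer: $\frac{40477}{4} \approx 10119.0$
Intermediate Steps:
$I = - \frac{21}{4}$ ($I = \left(3 + 5 \left(- \frac{1}{4}\right)\right) \left(-3\right) = \left(3 - \frac{5}{4}\right) \left(-3\right) = \frac{7}{4} \left(-3\right) = - \frac{21}{4} \approx -5.25$)
$A{\left(v,U \right)} = 8 - U$ ($A{\left(v,U \right)} = 2 - \left(-6 + U\right) = 8 - U$)
$- 157 \left(-51 - A{\left(3,I \right)}\right) + 32 = - 157 \left(-51 - \left(8 - - \frac{21}{4}\right)\right) + 32 = - 157 \left(-51 - \left(8 + \frac{21}{4}\right)\right) + 32 = - 157 \left(-51 - \frac{53}{4}\right) + 32 = \left(-157\right) \left(- \frac{257}{4}\right) + 32 = \frac{40349}{4} + 32 = \frac{40477}{4}$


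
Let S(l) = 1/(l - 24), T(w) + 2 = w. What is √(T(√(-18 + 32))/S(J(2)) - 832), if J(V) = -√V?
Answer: √(-832 + (2 - √14)*(24 + √2)) ≈ 29.602*I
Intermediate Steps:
T(w) = -2 + w
S(l) = 1/(-24 + l)
√(T(√(-18 + 32))/S(J(2)) - 832) = √((-2 + √(-18 + 32))/(1/(-24 - √2)) - 832) = √((-2 + √14)*(-24 - √2) - 832) = √((-24 - √2)*(-2 + √14) - 832) = √(-832 + (-24 - √2)*(-2 + √14))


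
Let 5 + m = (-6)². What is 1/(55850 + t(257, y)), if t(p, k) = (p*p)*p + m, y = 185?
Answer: 1/17030474 ≈ 5.8718e-8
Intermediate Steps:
m = 31 (m = -5 + (-6)² = -5 + 36 = 31)
t(p, k) = 31 + p³ (t(p, k) = (p*p)*p + 31 = p²*p + 31 = p³ + 31 = 31 + p³)
1/(55850 + t(257, y)) = 1/(55850 + (31 + 257³)) = 1/(55850 + (31 + 16974593)) = 1/(55850 + 16974624) = 1/17030474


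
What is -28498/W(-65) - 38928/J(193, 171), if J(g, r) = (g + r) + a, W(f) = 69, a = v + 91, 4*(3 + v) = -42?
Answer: -30535798/60927 ≈ -501.19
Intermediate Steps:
v = -27/2 (v = -3 + (1/4)*(-42) = -3 - 21/2 = -27/2 ≈ -13.500)
a = 155/2 (a = -27/2 + 91 = 155/2 ≈ 77.500)
J(g, r) = 155/2 + g + r (J(g, r) = (g + r) + 155/2 = 155/2 + g + r)
-28498/W(-65) - 38928/J(193, 171) = -28498/69 - 38928/(155/2 + 193 + 171) = -28498*1/69 - 38928/883/2 = -28498/69 - 38928*2/883 = -28498/69 - 77856/883 = -30535798/60927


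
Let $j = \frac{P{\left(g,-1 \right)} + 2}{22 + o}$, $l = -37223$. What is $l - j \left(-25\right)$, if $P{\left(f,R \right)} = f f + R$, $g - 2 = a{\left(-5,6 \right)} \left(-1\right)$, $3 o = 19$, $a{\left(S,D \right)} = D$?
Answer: $-37208$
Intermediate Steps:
$o = \frac{19}{3}$ ($o = \frac{1}{3} \cdot 19 = \frac{19}{3} \approx 6.3333$)
$g = -4$ ($g = 2 + 6 \left(-1\right) = 2 - 6 = -4$)
$P{\left(f,R \right)} = R + f^{2}$ ($P{\left(f,R \right)} = f^{2} + R = R + f^{2}$)
$j = \frac{3}{5}$ ($j = \frac{\left(-1 + \left(-4\right)^{2}\right) + 2}{22 + \frac{19}{3}} = \frac{\left(-1 + 16\right) + 2}{\frac{85}{3}} = \left(15 + 2\right) \frac{3}{85} = 17 \cdot \frac{3}{85} = \frac{3}{5} \approx 0.6$)
$l - j \left(-25\right) = -37223 - \frac{3}{5} \left(-25\right) = -37223 - -15 = -37223 + 15 = -37208$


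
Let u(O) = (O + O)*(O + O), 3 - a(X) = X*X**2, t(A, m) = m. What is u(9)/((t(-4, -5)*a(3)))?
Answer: 27/10 ≈ 2.7000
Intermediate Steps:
a(X) = 3 - X**3 (a(X) = 3 - X*X**2 = 3 - X**3)
u(O) = 4*O**2 (u(O) = (2*O)*(2*O) = 4*O**2)
u(9)/((t(-4, -5)*a(3))) = (4*9**2)/((-5*(3 - 1*3**3))) = (4*81)/((-5*(3 - 1*27))) = 324/((-5*(3 - 27))) = 324/((-5*(-24))) = 324/120 = 324*(1/120) = 27/10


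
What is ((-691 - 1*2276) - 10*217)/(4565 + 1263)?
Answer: -5137/5828 ≈ -0.88143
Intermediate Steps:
((-691 - 1*2276) - 10*217)/(4565 + 1263) = ((-691 - 2276) - 2170)/5828 = (-2967 - 2170)*(1/5828) = -5137*1/5828 = -5137/5828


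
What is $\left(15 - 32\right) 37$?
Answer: $-629$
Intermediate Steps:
$\left(15 - 32\right) 37 = \left(-17\right) 37 = -629$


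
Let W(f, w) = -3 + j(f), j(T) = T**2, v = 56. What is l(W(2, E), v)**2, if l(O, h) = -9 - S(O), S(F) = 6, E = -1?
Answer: 225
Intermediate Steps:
W(f, w) = -3 + f**2
l(O, h) = -15 (l(O, h) = -9 - 1*6 = -9 - 6 = -15)
l(W(2, E), v)**2 = (-15)**2 = 225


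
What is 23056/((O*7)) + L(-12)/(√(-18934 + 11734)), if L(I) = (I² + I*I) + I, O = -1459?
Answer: -23056/10213 - 23*I*√2/10 ≈ -2.2575 - 3.2527*I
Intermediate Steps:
L(I) = I + 2*I² (L(I) = (I² + I²) + I = 2*I² + I = I + 2*I²)
23056/((O*7)) + L(-12)/(√(-18934 + 11734)) = 23056/((-1459*7)) + (-12*(1 + 2*(-12)))/(√(-18934 + 11734)) = 23056/(-10213) + (-12*(1 - 24))/(√(-7200)) = 23056*(-1/10213) + (-12*(-23))/((60*I*√2)) = -23056/10213 + 276*(-I*√2/120) = -23056/10213 - 23*I*√2/10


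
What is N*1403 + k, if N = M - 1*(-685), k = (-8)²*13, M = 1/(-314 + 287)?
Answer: 25969546/27 ≈ 9.6184e+5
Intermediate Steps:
M = -1/27 (M = 1/(-27) = -1/27 ≈ -0.037037)
k = 832 (k = 64*13 = 832)
N = 18494/27 (N = -1/27 - 1*(-685) = -1/27 + 685 = 18494/27 ≈ 684.96)
N*1403 + k = (18494/27)*1403 + 832 = 25947082/27 + 832 = 25969546/27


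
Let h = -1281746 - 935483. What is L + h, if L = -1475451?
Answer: -3692680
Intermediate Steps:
h = -2217229
L + h = -1475451 - 2217229 = -3692680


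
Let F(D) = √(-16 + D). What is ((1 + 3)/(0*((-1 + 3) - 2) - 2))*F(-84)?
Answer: -20*I ≈ -20.0*I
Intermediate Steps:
((1 + 3)/(0*((-1 + 3) - 2) - 2))*F(-84) = ((1 + 3)/(0*((-1 + 3) - 2) - 2))*√(-16 - 84) = (4/(0*(2 - 2) - 2))*√(-100) = (4/(0*0 - 2))*(10*I) = (4/(0 - 2))*(10*I) = (4/(-2))*(10*I) = (4*(-½))*(10*I) = -20*I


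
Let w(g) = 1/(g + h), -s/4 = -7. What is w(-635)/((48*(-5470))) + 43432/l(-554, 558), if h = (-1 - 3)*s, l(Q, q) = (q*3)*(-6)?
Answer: -78874249187/18240305760 ≈ -4.3242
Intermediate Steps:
s = 28 (s = -4*(-7) = 28)
l(Q, q) = -18*q (l(Q, q) = (3*q)*(-6) = -18*q)
h = -112 (h = (-1 - 3)*28 = -4*28 = -112)
w(g) = 1/(-112 + g) (w(g) = 1/(g - 112) = 1/(-112 + g))
w(-635)/((48*(-5470))) + 43432/l(-554, 558) = 1/((-112 - 635)*((48*(-5470)))) + 43432/((-18*558)) = 1/(-747*(-262560)) + 43432/(-10044) = -1/747*(-1/262560) + 43432*(-1/10044) = 1/196132320 - 10858/2511 = -78874249187/18240305760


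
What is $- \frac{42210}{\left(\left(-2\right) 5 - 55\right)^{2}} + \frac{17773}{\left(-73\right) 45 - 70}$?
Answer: $- \frac{8668219}{566995} \approx -15.288$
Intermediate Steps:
$- \frac{42210}{\left(\left(-2\right) 5 - 55\right)^{2}} + \frac{17773}{\left(-73\right) 45 - 70} = - \frac{42210}{\left(-10 - 55\right)^{2}} + \frac{17773}{-3285 - 70} = - \frac{42210}{\left(-65\right)^{2}} + \frac{17773}{-3355} = - \frac{42210}{4225} + 17773 \left(- \frac{1}{3355}\right) = \left(-42210\right) \frac{1}{4225} - \frac{17773}{3355} = - \frac{8442}{845} - \frac{17773}{3355} = - \frac{8668219}{566995}$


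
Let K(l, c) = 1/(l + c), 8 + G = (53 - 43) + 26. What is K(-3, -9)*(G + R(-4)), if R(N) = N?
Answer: -2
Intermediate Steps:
G = 28 (G = -8 + ((53 - 43) + 26) = -8 + (10 + 26) = -8 + 36 = 28)
K(l, c) = 1/(c + l)
K(-3, -9)*(G + R(-4)) = (28 - 4)/(-9 - 3) = 24/(-12) = -1/12*24 = -2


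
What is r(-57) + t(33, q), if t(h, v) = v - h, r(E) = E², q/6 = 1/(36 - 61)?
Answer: 80394/25 ≈ 3215.8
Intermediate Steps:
q = -6/25 (q = 6/(36 - 61) = 6/(-25) = 6*(-1/25) = -6/25 ≈ -0.24000)
r(-57) + t(33, q) = (-57)² + (-6/25 - 1*33) = 3249 + (-6/25 - 33) = 3249 - 831/25 = 80394/25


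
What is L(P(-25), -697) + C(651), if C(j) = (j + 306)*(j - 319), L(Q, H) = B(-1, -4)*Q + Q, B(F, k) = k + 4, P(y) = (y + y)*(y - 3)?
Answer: 319124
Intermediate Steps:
P(y) = 2*y*(-3 + y) (P(y) = (2*y)*(-3 + y) = 2*y*(-3 + y))
B(F, k) = 4 + k
L(Q, H) = Q (L(Q, H) = (4 - 4)*Q + Q = 0*Q + Q = 0 + Q = Q)
C(j) = (-319 + j)*(306 + j) (C(j) = (306 + j)*(-319 + j) = (-319 + j)*(306 + j))
L(P(-25), -697) + C(651) = 2*(-25)*(-3 - 25) + (-97614 + 651² - 13*651) = 2*(-25)*(-28) + (-97614 + 423801 - 8463) = 1400 + 317724 = 319124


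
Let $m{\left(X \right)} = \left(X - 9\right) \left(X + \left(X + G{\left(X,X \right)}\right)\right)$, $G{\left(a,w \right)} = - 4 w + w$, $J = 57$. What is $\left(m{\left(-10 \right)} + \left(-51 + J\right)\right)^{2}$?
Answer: $33856$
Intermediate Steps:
$G{\left(a,w \right)} = - 3 w$
$m{\left(X \right)} = - X \left(-9 + X\right)$ ($m{\left(X \right)} = \left(X - 9\right) \left(X + \left(X - 3 X\right)\right) = \left(-9 + X\right) \left(X - 2 X\right) = \left(-9 + X\right) \left(- X\right) = - X \left(-9 + X\right)$)
$\left(m{\left(-10 \right)} + \left(-51 + J\right)\right)^{2} = \left(- 10 \left(9 - -10\right) + \left(-51 + 57\right)\right)^{2} = \left(- 10 \left(9 + 10\right) + 6\right)^{2} = \left(\left(-10\right) 19 + 6\right)^{2} = \left(-190 + 6\right)^{2} = \left(-184\right)^{2} = 33856$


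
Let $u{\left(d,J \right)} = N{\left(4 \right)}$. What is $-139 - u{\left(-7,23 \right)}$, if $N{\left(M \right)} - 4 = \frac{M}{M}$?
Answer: $-144$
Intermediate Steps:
$N{\left(M \right)} = 5$ ($N{\left(M \right)} = 4 + \frac{M}{M} = 4 + 1 = 5$)
$u{\left(d,J \right)} = 5$
$-139 - u{\left(-7,23 \right)} = -139 - 5 = -144$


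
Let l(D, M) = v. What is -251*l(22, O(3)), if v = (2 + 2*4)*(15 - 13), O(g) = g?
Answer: -5020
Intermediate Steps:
v = 20 (v = (2 + 8)*2 = 10*2 = 20)
l(D, M) = 20
-251*l(22, O(3)) = -251*20 = -5020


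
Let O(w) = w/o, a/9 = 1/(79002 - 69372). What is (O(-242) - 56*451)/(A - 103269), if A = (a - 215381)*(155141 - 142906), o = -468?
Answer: 632346781/65982385826253 ≈ 9.5836e-6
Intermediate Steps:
a = 1/1070 (a = 9/(79002 - 69372) = 9/9630 = 9*(1/9630) = 1/1070 ≈ 0.00093458)
O(w) = -w/468 (O(w) = w/(-468) = w*(-1/468) = -w/468)
A = -563929916043/214 (A = (1/1070 - 215381)*(155141 - 142906) = -230457669/1070*12235 = -563929916043/214 ≈ -2.6352e+9)
(O(-242) - 56*451)/(A - 103269) = (-1/468*(-242) - 56*451)/(-563929916043/214 - 103269) = (121/234 - 25256)/(-563952015609/214) = -5909783/234*(-214/563952015609) = 632346781/65982385826253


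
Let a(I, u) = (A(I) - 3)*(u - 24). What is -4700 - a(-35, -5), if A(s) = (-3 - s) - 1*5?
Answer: -4004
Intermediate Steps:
A(s) = -8 - s (A(s) = (-3 - s) - 5 = -8 - s)
a(I, u) = (-24 + u)*(-11 - I) (a(I, u) = ((-8 - I) - 3)*(u - 24) = (-11 - I)*(-24 + u) = (-24 + u)*(-11 - I))
-4700 - a(-35, -5) = -4700 - (264 - 11*(-5) + 24*(-35) - 1*(-35)*(-5)) = -4700 - (264 + 55 - 840 - 175) = -4700 - 1*(-696) = -4700 + 696 = -4004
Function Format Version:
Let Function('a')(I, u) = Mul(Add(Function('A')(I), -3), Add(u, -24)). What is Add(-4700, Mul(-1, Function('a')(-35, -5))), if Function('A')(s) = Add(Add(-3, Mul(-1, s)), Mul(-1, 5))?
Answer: -4004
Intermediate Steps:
Function('A')(s) = Add(-8, Mul(-1, s)) (Function('A')(s) = Add(Add(-3, Mul(-1, s)), -5) = Add(-8, Mul(-1, s)))
Function('a')(I, u) = Mul(Add(-24, u), Add(-11, Mul(-1, I))) (Function('a')(I, u) = Mul(Add(Add(-8, Mul(-1, I)), -3), Add(u, -24)) = Mul(Add(-11, Mul(-1, I)), Add(-24, u)) = Mul(Add(-24, u), Add(-11, Mul(-1, I))))
Add(-4700, Mul(-1, Function('a')(-35, -5))) = Add(-4700, Mul(-1, Add(264, Mul(-11, -5), Mul(24, -35), Mul(-1, -35, -5)))) = Add(-4700, Mul(-1, Add(264, 55, -840, -175))) = Add(-4700, Mul(-1, -696)) = Add(-4700, 696) = -4004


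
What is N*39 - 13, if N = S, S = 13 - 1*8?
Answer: 182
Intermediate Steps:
S = 5 (S = 13 - 8 = 5)
N = 5
N*39 - 13 = 5*39 - 13 = 195 - 13 = 182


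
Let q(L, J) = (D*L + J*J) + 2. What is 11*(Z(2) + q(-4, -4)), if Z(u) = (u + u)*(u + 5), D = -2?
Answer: 594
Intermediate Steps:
q(L, J) = 2 + J² - 2*L (q(L, J) = (-2*L + J*J) + 2 = (-2*L + J²) + 2 = (J² - 2*L) + 2 = 2 + J² - 2*L)
Z(u) = 2*u*(5 + u) (Z(u) = (2*u)*(5 + u) = 2*u*(5 + u))
11*(Z(2) + q(-4, -4)) = 11*(2*2*(5 + 2) + (2 + (-4)² - 2*(-4))) = 11*(2*2*7 + (2 + 16 + 8)) = 11*(28 + 26) = 11*54 = 594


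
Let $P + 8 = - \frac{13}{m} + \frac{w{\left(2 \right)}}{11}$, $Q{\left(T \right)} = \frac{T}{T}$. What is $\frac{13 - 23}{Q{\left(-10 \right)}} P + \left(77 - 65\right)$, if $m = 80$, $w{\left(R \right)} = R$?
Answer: $\frac{8079}{88} \approx 91.807$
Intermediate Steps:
$Q{\left(T \right)} = 1$
$P = - \frac{7023}{880}$ ($P = -8 + \left(- \frac{13}{80} + \frac{2}{11}\right) = -8 + \frac{17}{880} = - \frac{7023}{880} \approx -7.9807$)
$\frac{13 - 23}{Q{\left(-10 \right)}} P + \left(77 - 65\right) = \frac{13 - 23}{1} \left(- \frac{7023}{880}\right) + \left(77 - 65\right) = \left(-10\right) 1 \left(- \frac{7023}{880}\right) + \left(77 - 65\right) = \left(-10\right) \left(- \frac{7023}{880}\right) + 12 = \frac{7023}{88} + 12 = \frac{8079}{88}$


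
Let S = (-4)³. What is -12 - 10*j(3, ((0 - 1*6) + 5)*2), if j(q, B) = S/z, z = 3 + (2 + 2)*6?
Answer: 316/27 ≈ 11.704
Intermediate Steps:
S = -64
z = 27 (z = 3 + 4*6 = 3 + 24 = 27)
j(q, B) = -64/27
-12 - 10*j(3, ((0 - 1*6) + 5)*2) = -12 - 10*(-64/27) = -12 + 640/27 = 316/27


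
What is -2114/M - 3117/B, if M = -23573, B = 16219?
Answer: -39190075/382330487 ≈ -0.10250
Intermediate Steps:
-2114/M - 3117/B = -2114/(-23573) - 3117/16219 = -2114*(-1/23573) - 3117*1/16219 = 2114/23573 - 3117/16219 = -39190075/382330487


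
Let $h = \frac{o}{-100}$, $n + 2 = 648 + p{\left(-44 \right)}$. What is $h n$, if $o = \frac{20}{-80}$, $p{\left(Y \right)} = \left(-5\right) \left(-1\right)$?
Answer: $\frac{651}{400} \approx 1.6275$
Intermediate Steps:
$p{\left(Y \right)} = 5$
$o = - \frac{1}{4}$ ($o = 20 \left(- \frac{1}{80}\right) = - \frac{1}{4} \approx -0.25$)
$n = 651$ ($n = -2 + \left(648 + 5\right) = -2 + 653 = 651$)
$h = \frac{1}{400}$ ($h = - \frac{1}{4 \left(-100\right)} = \left(- \frac{1}{4}\right) \left(- \frac{1}{100}\right) = \frac{1}{400} \approx 0.0025$)
$h n = \frac{1}{400} \cdot 651 = \frac{651}{400}$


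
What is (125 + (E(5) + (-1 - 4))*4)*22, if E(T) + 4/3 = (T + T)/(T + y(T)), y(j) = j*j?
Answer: 2222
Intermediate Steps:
y(j) = j**2
E(T) = -4/3 + 2*T/(T + T**2) (E(T) = -4/3 + (T + T)/(T + T**2) = -4/3 + (2*T)/(T + T**2) = -4/3 + 2*T/(T + T**2))
(125 + (E(5) + (-1 - 4))*4)*22 = (125 + (2*(1 - 2*5)/(3*(1 + 5)) + (-1 - 4))*4)*22 = (125 + ((2/3)*(1 - 10)/6 - 5)*4)*22 = (125 + ((2/3)*(1/6)*(-9) - 5)*4)*22 = (125 + (-1 - 5)*4)*22 = (125 - 6*4)*22 = (125 - 24)*22 = 101*22 = 2222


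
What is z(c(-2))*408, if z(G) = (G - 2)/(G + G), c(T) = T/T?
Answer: -204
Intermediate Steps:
c(T) = 1
z(G) = (-2 + G)/(2*G) (z(G) = (-2 + G)/((2*G)) = (-2 + G)*(1/(2*G)) = (-2 + G)/(2*G))
z(c(-2))*408 = ((1/2)*(-2 + 1)/1)*408 = ((1/2)*1*(-1))*408 = -1/2*408 = -204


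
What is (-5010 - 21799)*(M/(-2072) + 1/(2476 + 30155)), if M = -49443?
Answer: -43253013403445/67611432 ≈ -6.3973e+5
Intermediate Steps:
(-5010 - 21799)*(M/(-2072) + 1/(2476 + 30155)) = (-5010 - 21799)*(-49443/(-2072) + 1/(2476 + 30155)) = -26809*(-49443*(-1/2072) + 1/32631) = -26809*(49443/2072 + 1/32631) = -26809*1613376605/67611432 = -43253013403445/67611432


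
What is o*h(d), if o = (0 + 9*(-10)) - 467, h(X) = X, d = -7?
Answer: 3899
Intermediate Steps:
o = -557 (o = (0 - 90) - 467 = -90 - 467 = -557)
o*h(d) = -557*(-7) = 3899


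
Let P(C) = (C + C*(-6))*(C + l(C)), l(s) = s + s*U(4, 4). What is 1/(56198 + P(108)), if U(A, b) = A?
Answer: -1/293722 ≈ -3.4046e-6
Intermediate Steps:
l(s) = 5*s (l(s) = s + s*4 = s + 4*s = 5*s)
P(C) = -30*C² (P(C) = (C + C*(-6))*(C + 5*C) = (C - 6*C)*(6*C) = (-5*C)*(6*C) = -30*C²)
1/(56198 + P(108)) = 1/(56198 - 30*108²) = 1/(56198 - 30*11664) = 1/(56198 - 349920) = 1/(-293722) = -1/293722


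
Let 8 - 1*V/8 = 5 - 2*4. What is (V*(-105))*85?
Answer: -785400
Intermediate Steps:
V = 88 (V = 64 - 8*(5 - 2*4) = 64 - 8*(5 - 8) = 64 - 8*(-3) = 64 + 24 = 88)
(V*(-105))*85 = (88*(-105))*85 = -9240*85 = -785400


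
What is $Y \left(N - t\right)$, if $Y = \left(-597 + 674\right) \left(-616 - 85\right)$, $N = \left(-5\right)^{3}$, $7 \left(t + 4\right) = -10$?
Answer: $6454107$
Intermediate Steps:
$t = - \frac{38}{7}$ ($t = -4 + \frac{1}{7} \left(-10\right) = -4 - \frac{10}{7} = - \frac{38}{7} \approx -5.4286$)
$N = -125$
$Y = -53977$ ($Y = 77 \left(-701\right) = -53977$)
$Y \left(N - t\right) = - 53977 \left(-125 - - \frac{38}{7}\right) = - 53977 \left(-125 + \frac{38}{7}\right) = \left(-53977\right) \left(- \frac{837}{7}\right) = 6454107$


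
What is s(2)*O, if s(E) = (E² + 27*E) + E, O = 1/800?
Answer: 3/40 ≈ 0.075000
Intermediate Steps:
O = 1/800 ≈ 0.0012500
s(E) = E² + 28*E
s(2)*O = (2*(28 + 2))*(1/800) = (2*30)*(1/800) = 60*(1/800) = 3/40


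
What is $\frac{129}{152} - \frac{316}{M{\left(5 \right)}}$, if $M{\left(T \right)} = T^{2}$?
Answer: $- \frac{44807}{3800} \approx -11.791$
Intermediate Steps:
$\frac{129}{152} - \frac{316}{M{\left(5 \right)}} = \frac{129}{152} - \frac{316}{5^{2}} = 129 \cdot \frac{1}{152} - \frac{316}{25} = \frac{129}{152} - \frac{316}{25} = - \frac{44807}{3800}$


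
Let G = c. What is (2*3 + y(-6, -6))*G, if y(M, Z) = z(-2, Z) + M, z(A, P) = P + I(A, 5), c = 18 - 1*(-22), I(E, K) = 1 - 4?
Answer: -360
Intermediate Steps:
I(E, K) = -3
c = 40 (c = 18 + 22 = 40)
z(A, P) = -3 + P (z(A, P) = P - 3 = -3 + P)
G = 40
y(M, Z) = -3 + M + Z (y(M, Z) = (-3 + Z) + M = -3 + M + Z)
(2*3 + y(-6, -6))*G = (2*3 + (-3 - 6 - 6))*40 = (6 - 15)*40 = -9*40 = -360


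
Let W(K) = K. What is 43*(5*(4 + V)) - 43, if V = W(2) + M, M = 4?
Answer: 2107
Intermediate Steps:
V = 6 (V = 2 + 4 = 6)
43*(5*(4 + V)) - 43 = 43*(5*(4 + 6)) - 43 = 43*(5*10) - 43 = 43*50 - 43 = 2150 - 43 = 2107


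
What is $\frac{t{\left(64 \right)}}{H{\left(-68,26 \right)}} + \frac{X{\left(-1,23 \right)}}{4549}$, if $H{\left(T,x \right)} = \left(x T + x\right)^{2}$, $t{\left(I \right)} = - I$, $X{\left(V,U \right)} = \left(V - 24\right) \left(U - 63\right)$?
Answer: $\frac{758568216}{3451057909} \approx 0.21981$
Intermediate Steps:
$X{\left(V,U \right)} = \left(-63 + U\right) \left(-24 + V\right)$ ($X{\left(V,U \right)} = \left(-24 + V\right) \left(-63 + U\right) = \left(-63 + U\right) \left(-24 + V\right)$)
$H{\left(T,x \right)} = \left(x + T x\right)^{2}$ ($H{\left(T,x \right)} = \left(T x + x\right)^{2} = \left(x + T x\right)^{2}$)
$\frac{t{\left(64 \right)}}{H{\left(-68,26 \right)}} + \frac{X{\left(-1,23 \right)}}{4549} = \frac{\left(-1\right) 64}{26^{2} \left(1 - 68\right)^{2}} + \frac{1512 - -63 - 552 + 23 \left(-1\right)}{4549} = - \frac{64}{676 \left(-67\right)^{2}} + \left(1512 + 63 - 552 - 23\right) \frac{1}{4549} = - \frac{64}{676 \cdot 4489} + 1000 \cdot \frac{1}{4549} = - \frac{64}{3034564} + \frac{1000}{4549} = \left(-64\right) \frac{1}{3034564} + \frac{1000}{4549} = - \frac{16}{758641} + \frac{1000}{4549} = \frac{758568216}{3451057909}$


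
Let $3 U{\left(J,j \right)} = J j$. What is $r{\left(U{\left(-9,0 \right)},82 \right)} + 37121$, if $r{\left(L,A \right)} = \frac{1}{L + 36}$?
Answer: $\frac{1336357}{36} \approx 37121.0$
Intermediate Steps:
$U{\left(J,j \right)} = \frac{J j}{3}$
$r{\left(L,A \right)} = \frac{1}{36 + L}$
$r{\left(U{\left(-9,0 \right)},82 \right)} + 37121 = \frac{1}{36 + \frac{1}{3} \left(-9\right) 0} + 37121 = \frac{1}{36 + 0} + 37121 = \frac{1}{36} + 37121 = \frac{1336357}{36}$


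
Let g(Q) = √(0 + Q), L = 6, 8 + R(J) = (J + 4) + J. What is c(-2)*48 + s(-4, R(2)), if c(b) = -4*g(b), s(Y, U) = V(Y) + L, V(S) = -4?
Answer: 2 - 192*I*√2 ≈ 2.0 - 271.53*I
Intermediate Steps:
R(J) = -4 + 2*J (R(J) = -8 + ((J + 4) + J) = -8 + ((4 + J) + J) = -8 + (4 + 2*J) = -4 + 2*J)
g(Q) = √Q
s(Y, U) = 2 (s(Y, U) = -4 + 6 = 2)
c(b) = -4*√b
c(-2)*48 + s(-4, R(2)) = -4*I*√2*48 + 2 = -192*I*√2 + 2 = 2 - 192*I*√2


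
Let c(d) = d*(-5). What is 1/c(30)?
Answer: -1/150 ≈ -0.0066667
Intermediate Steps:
c(d) = -5*d
1/c(30) = 1/(-5*30) = 1/(-150) = -1/150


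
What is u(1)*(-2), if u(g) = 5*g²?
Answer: -10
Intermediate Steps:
u(1)*(-2) = (5*1²)*(-2) = (5*1)*(-2) = 5*(-2) = -10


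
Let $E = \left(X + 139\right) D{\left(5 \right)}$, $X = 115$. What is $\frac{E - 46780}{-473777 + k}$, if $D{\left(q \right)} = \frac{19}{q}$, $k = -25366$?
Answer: $\frac{76358}{831905} \approx 0.091787$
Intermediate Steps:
$E = \frac{4826}{5}$ ($E = \left(115 + 139\right) \frac{19}{5} = 254 \cdot 19 \cdot \frac{1}{5} = 254 \cdot \frac{19}{5} = \frac{4826}{5} \approx 965.2$)
$\frac{E - 46780}{-473777 + k} = \frac{\frac{4826}{5} - 46780}{-473777 - 25366} = - \frac{229074}{5 \left(-499143\right)} = \left(- \frac{229074}{5}\right) \left(- \frac{1}{499143}\right) = \frac{76358}{831905}$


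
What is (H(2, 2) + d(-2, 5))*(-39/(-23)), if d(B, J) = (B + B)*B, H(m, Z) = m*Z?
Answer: 468/23 ≈ 20.348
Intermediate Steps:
H(m, Z) = Z*m
d(B, J) = 2*B**2 (d(B, J) = (2*B)*B = 2*B**2)
(H(2, 2) + d(-2, 5))*(-39/(-23)) = (2*2 + 2*(-2)**2)*(-39/(-23)) = (4 + 2*4)*(-39*(-1/23)) = (4 + 8)*(39/23) = 12*(39/23) = 468/23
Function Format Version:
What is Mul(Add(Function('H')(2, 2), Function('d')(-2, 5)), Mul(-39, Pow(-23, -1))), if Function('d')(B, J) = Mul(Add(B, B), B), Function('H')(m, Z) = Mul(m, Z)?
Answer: Rational(468, 23) ≈ 20.348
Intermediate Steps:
Function('H')(m, Z) = Mul(Z, m)
Function('d')(B, J) = Mul(2, Pow(B, 2)) (Function('d')(B, J) = Mul(Mul(2, B), B) = Mul(2, Pow(B, 2)))
Mul(Add(Function('H')(2, 2), Function('d')(-2, 5)), Mul(-39, Pow(-23, -1))) = Mul(Add(Mul(2, 2), Mul(2, Pow(-2, 2))), Mul(-39, Pow(-23, -1))) = Mul(Add(4, Mul(2, 4)), Mul(-39, Rational(-1, 23))) = Mul(Add(4, 8), Rational(39, 23)) = Mul(12, Rational(39, 23)) = Rational(468, 23)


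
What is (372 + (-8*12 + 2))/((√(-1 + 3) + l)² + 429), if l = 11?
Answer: 19182/37967 - 1529*√2/75934 ≈ 0.47675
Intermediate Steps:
(372 + (-8*12 + 2))/((√(-1 + 3) + l)² + 429) = (372 + (-8*12 + 2))/((√(-1 + 3) + 11)² + 429) = (372 + (-96 + 2))/((√2 + 11)² + 429) = (372 - 94)/((11 + √2)² + 429) = 278/(429 + (11 + √2)²)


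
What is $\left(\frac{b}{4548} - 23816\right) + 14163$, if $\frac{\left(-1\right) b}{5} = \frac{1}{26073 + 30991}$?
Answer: $- \frac{2505214826021}{259527072} \approx -9653.0$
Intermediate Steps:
$b = - \frac{5}{57064}$ ($b = - \frac{5}{26073 + 30991} = - \frac{5}{57064} \approx -8.7621 \cdot 10^{-5}$)
$\left(\frac{b}{4548} - 23816\right) + 14163 = \left(- \frac{5}{57064 \cdot 4548} - 23816\right) + 14163 = \left(\left(- \frac{5}{57064}\right) \frac{1}{4548} - 23816\right) + 14163 = \left(- \frac{5}{259527072} - 23816\right) + 14163 = - \frac{6180896746757}{259527072} + 14163 = - \frac{2505214826021}{259527072}$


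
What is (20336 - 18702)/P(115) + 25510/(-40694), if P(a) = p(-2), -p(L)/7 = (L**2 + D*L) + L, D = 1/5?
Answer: -83474635/569716 ≈ -146.52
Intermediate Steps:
D = 1/5 ≈ 0.20000
p(L) = -7*L**2 - 42*L/5 (p(L) = -7*((L**2 + L/5) + L) = -7*(L**2 + 6*L/5) = -7*L**2 - 42*L/5)
P(a) = -56/5 (P(a) = -7/5*(-2)*(6 + 5*(-2)) = -7/5*(-2)*(6 - 10) = -7/5*(-2)*(-4) = -56/5)
(20336 - 18702)/P(115) + 25510/(-40694) = (20336 - 18702)/(-56/5) + 25510/(-40694) = 1634*(-5/56) + 25510*(-1/40694) = -4085/28 - 12755/20347 = -83474635/569716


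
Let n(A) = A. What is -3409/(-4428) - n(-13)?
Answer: 60973/4428 ≈ 13.770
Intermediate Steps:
-3409/(-4428) - n(-13) = -3409/(-4428) - 1*(-13) = -3409*(-1/4428) + 13 = 3409/4428 + 13 = 60973/4428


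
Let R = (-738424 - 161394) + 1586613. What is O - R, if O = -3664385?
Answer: -4351180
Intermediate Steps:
R = 686795 (R = -899818 + 1586613 = 686795)
O - R = -3664385 - 1*686795 = -3664385 - 686795 = -4351180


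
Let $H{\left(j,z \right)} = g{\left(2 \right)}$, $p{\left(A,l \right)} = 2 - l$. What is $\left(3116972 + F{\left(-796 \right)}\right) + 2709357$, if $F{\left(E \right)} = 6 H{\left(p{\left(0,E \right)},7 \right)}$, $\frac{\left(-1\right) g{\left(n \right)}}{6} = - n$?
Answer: $5826401$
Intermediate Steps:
$g{\left(n \right)} = 6 n$ ($g{\left(n \right)} = - 6 \left(- n\right) = 6 n$)
$H{\left(j,z \right)} = 12$ ($H{\left(j,z \right)} = 6 \cdot 2 = 12$)
$F{\left(E \right)} = 72$ ($F{\left(E \right)} = 6 \cdot 12 = 72$)
$\left(3116972 + F{\left(-796 \right)}\right) + 2709357 = \left(3116972 + 72\right) + 2709357 = 3117044 + 2709357 = 5826401$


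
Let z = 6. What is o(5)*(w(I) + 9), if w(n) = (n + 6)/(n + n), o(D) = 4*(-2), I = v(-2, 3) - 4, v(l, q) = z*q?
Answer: -544/7 ≈ -77.714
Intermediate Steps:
v(l, q) = 6*q
I = 14 (I = 6*3 - 4 = 18 - 4 = 14)
o(D) = -8
w(n) = (6 + n)/(2*n) (w(n) = (6 + n)/((2*n)) = (6 + n)*(1/(2*n)) = (6 + n)/(2*n))
o(5)*(w(I) + 9) = -8*((1/2)*(6 + 14)/14 + 9) = -8*((1/2)*(1/14)*20 + 9) = -8*(5/7 + 9) = -8*68/7 = -544/7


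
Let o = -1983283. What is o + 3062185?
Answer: 1078902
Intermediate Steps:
o + 3062185 = -1983283 + 3062185 = 1078902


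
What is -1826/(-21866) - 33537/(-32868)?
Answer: 132222835/119781948 ≈ 1.1039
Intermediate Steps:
-1826/(-21866) - 33537/(-32868) = -1826*(-1/21866) - 33537*(-1/32868) = 913/10933 + 11179/10956 = 132222835/119781948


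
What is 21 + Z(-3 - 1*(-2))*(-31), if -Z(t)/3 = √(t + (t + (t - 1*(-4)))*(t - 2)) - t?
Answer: 114 + 93*I*√7 ≈ 114.0 + 246.05*I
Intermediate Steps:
Z(t) = -3*√(t + (-2 + t)*(4 + 2*t)) + 3*t (Z(t) = -3*(√(t + (t + (t - 1*(-4)))*(t - 2)) - t) = -3*(√(t + (t + (t + 4))*(-2 + t)) - t) = -3*(√(t + (t + (4 + t))*(-2 + t)) - t) = -3*(√(t + (4 + 2*t)*(-2 + t)) - t) = -3*(√(t + (-2 + t)*(4 + 2*t)) - t) = -3*√(t + (-2 + t)*(4 + 2*t)) + 3*t)
21 + Z(-3 - 1*(-2))*(-31) = 21 + (-3*√(-8 + (-3 - 1*(-2)) + 2*(-3 - 1*(-2))²) + 3*(-3 - 1*(-2)))*(-31) = 21 + (-3*√(-8 + (-3 + 2) + 2*(-3 + 2)²) + 3*(-3 + 2))*(-31) = 21 + (-3*√(-8 - 1 + 2*(-1)²) + 3*(-1))*(-31) = 21 + (-3*√(-8 - 1 + 2*1) - 3)*(-31) = 21 + (-3*√(-8 - 1 + 2) - 3)*(-31) = 21 + (-3*I*√7 - 3)*(-31) = 21 + (-3 - 3*I*√7)*(-31) = 21 + (93 + 93*I*√7) = 114 + 93*I*√7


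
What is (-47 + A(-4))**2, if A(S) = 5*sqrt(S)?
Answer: 2109 - 940*I ≈ 2109.0 - 940.0*I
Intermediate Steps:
(-47 + A(-4))**2 = (-47 + 5*sqrt(-4))**2 = (-47 + 5*(2*I))**2 = (-47 + 10*I)**2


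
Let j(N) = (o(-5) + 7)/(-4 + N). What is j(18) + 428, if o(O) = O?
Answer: 2997/7 ≈ 428.14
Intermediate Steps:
j(N) = 2/(-4 + N) (j(N) = (-5 + 7)/(-4 + N) = 2/(-4 + N))
j(18) + 428 = 2/(-4 + 18) + 428 = 2/14 + 428 = 2*(1/14) + 428 = ⅐ + 428 = 2997/7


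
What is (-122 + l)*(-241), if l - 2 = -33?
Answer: 36873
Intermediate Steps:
l = -31 (l = 2 - 33 = -31)
(-122 + l)*(-241) = (-122 - 31)*(-241) = -153*(-241) = 36873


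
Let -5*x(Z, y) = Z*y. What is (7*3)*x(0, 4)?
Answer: 0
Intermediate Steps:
x(Z, y) = -Z*y/5
(7*3)*x(0, 4) = (7*3)*(-⅕*0*4) = 21*0 = 0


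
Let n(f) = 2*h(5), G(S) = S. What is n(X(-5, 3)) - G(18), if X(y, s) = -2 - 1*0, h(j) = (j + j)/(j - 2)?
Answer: -34/3 ≈ -11.333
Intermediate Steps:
h(j) = 2*j/(-2 + j) (h(j) = (2*j)/(-2 + j) = 2*j/(-2 + j))
X(y, s) = -2 (X(y, s) = -2 + 0 = -2)
n(f) = 20/3 (n(f) = 2*(2*5/(-2 + 5)) = 2*(2*5/3) = 2*(2*5*(⅓)) = 2*(10/3) = 20/3)
n(X(-5, 3)) - G(18) = 20/3 - 1*18 = 20/3 - 18 = -34/3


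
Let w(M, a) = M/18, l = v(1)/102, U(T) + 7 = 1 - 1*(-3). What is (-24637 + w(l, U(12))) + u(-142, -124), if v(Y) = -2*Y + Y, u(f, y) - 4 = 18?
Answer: -45193141/1836 ≈ -24615.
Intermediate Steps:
U(T) = -3 (U(T) = -7 + (1 - 1*(-3)) = -7 + (1 + 3) = -7 + 4 = -3)
u(f, y) = 22 (u(f, y) = 4 + 18 = 22)
v(Y) = -Y
l = -1/102 (l = -1*1/102 = -1/102 ≈ -0.0098039)
w(M, a) = M/18 (w(M, a) = M*(1/18) = M/18)
(-24637 + w(l, U(12))) + u(-142, -124) = (-24637 + (1/18)*(-1/102)) + 22 = (-24637 - 1/1836) + 22 = -45233533/1836 + 22 = -45193141/1836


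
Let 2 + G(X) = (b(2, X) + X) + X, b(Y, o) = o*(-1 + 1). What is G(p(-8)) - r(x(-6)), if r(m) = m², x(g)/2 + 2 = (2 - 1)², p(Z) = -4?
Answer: -14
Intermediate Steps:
b(Y, o) = 0 (b(Y, o) = o*0 = 0)
G(X) = -2 + 2*X (G(X) = -2 + ((0 + X) + X) = -2 + (X + X) = -2 + 2*X)
x(g) = -2 (x(g) = -4 + 2*(2 - 1)² = -4 + 2*1² = -4 + 2*1 = -4 + 2 = -2)
G(p(-8)) - r(x(-6)) = (-2 + 2*(-4)) - 1*(-2)² = (-2 - 8) - 1*4 = -10 - 4 = -14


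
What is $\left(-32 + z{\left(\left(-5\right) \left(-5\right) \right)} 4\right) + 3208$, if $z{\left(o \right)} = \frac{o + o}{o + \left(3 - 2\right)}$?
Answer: $\frac{41388}{13} \approx 3183.7$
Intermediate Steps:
$z{\left(o \right)} = \frac{2 o}{1 + o}$ ($z{\left(o \right)} = \frac{2 o}{o + 1} = \frac{2 o}{1 + o}$)
$\left(-32 + z{\left(\left(-5\right) \left(-5\right) \right)} 4\right) + 3208 = \left(-32 + \frac{2 \left(\left(-5\right) \left(-5\right)\right)}{1 - -25} \cdot 4\right) + 3208 = \left(-32 + 2 \cdot 25 \frac{1}{1 + 25} \cdot 4\right) + 3208 = \left(-32 + 2 \cdot 25 \cdot \frac{1}{26} \cdot 4\right) + 3208 = \left(-32 + \frac{25}{13} \cdot 4\right) + 3208 = \left(-32 + \frac{100}{13}\right) + 3208 = - \frac{316}{13} + 3208 = \frac{41388}{13}$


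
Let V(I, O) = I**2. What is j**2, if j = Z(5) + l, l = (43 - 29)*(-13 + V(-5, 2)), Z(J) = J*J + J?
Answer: 39204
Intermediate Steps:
Z(J) = J + J**2 (Z(J) = J**2 + J = J + J**2)
l = 168 (l = (43 - 29)*(-13 + (-5)**2) = 14*(-13 + 25) = 14*12 = 168)
j = 198 (j = 5*(1 + 5) + 168 = 5*6 + 168 = 30 + 168 = 198)
j**2 = 198**2 = 39204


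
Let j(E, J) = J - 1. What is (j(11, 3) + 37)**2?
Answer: 1521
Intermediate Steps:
j(E, J) = -1 + J
(j(11, 3) + 37)**2 = ((-1 + 3) + 37)**2 = (2 + 37)**2 = 39**2 = 1521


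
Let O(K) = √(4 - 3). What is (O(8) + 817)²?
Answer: 669124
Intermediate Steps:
O(K) = 1 (O(K) = √1 = 1)
(O(8) + 817)² = (1 + 817)² = 818² = 669124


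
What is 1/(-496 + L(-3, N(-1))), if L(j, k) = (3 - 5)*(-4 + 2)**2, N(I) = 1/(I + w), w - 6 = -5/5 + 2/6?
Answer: -1/504 ≈ -0.0019841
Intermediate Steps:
w = 16/3 (w = 6 + (-5/5 + 2/6) = 6 + (-5*1/5 + 2*(1/6)) = 6 + (-1 + 1/3) = 6 - 2/3 = 16/3 ≈ 5.3333)
N(I) = 1/(16/3 + I) (N(I) = 1/(I + 16/3) = 1/(16/3 + I))
L(j, k) = -8 (L(j, k) = -2*(-2)**2 = -2*4 = -8)
1/(-496 + L(-3, N(-1))) = 1/(-496 - 8) = 1/(-504) = -1/504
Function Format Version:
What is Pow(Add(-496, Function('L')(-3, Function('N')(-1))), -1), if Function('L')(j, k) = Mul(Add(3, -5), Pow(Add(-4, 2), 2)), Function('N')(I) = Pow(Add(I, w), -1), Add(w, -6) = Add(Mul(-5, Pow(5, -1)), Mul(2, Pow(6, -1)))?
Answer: Rational(-1, 504) ≈ -0.0019841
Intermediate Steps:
w = Rational(16, 3) (w = Add(6, Add(Mul(-5, Pow(5, -1)), Mul(2, Pow(6, -1)))) = Add(6, Add(Mul(-5, Rational(1, 5)), Mul(2, Rational(1, 6)))) = Add(6, Add(-1, Rational(1, 3))) = Add(6, Rational(-2, 3)) = Rational(16, 3) ≈ 5.3333)
Function('N')(I) = Pow(Add(Rational(16, 3), I), -1) (Function('N')(I) = Pow(Add(I, Rational(16, 3)), -1) = Pow(Add(Rational(16, 3), I), -1))
Function('L')(j, k) = -8 (Function('L')(j, k) = Mul(-2, Pow(-2, 2)) = Mul(-2, 4) = -8)
Pow(Add(-496, Function('L')(-3, Function('N')(-1))), -1) = Pow(Add(-496, -8), -1) = Pow(-504, -1) = Rational(-1, 504)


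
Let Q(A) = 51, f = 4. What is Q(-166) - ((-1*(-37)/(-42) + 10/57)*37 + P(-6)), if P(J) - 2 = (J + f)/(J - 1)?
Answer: 59705/798 ≈ 74.818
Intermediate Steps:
P(J) = 2 + (4 + J)/(-1 + J) (P(J) = 2 + (J + 4)/(J - 1) = 2 + (4 + J)/(-1 + J))
Q(-166) - ((-1*(-37)/(-42) + 10/57)*37 + P(-6)) = 51 - ((-1*(-37)/(-42) + 10/57)*37 + (2 + 3*(-6))/(-1 - 6)) = 51 - ((37*(-1/42) + 10*(1/57))*37 + (2 - 18)/(-7)) = 51 - ((-37/42 + 10/57)*37 - ⅐*(-16)) = 51 - (-563/798*37 + 16/7) = 51 - (-20831/798 + 16/7) = 51 - 1*(-19007/798) = 51 + 19007/798 = 59705/798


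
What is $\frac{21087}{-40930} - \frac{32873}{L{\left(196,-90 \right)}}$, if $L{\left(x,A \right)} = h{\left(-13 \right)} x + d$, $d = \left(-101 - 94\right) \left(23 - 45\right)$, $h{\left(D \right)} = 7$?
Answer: $- \frac{366221621}{57936415} \approx -6.3211$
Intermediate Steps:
$d = 4290$ ($d = \left(-195\right) \left(-22\right) = 4290$)
$L{\left(x,A \right)} = 4290 + 7 x$ ($L{\left(x,A \right)} = 7 x + 4290 = 4290 + 7 x$)
$\frac{21087}{-40930} - \frac{32873}{L{\left(196,-90 \right)}} = \frac{21087}{-40930} - \frac{32873}{4290 + 7 \cdot 196} = 21087 \left(- \frac{1}{40930}\right) - \frac{32873}{4290 + 1372} = - \frac{21087}{40930} - \frac{32873}{5662} = - \frac{366221621}{57936415}$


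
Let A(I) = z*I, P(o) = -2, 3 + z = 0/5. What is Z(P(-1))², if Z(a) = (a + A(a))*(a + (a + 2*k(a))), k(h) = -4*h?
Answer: 2304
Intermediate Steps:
z = -3 (z = -3 + 0/5 = -3 + 0*(⅕) = -3 + 0 = -3)
A(I) = -3*I
Z(a) = 12*a² (Z(a) = (a - 3*a)*(a + (a + 2*(-4*a))) = (-2*a)*(a + (a - 8*a)) = (-2*a)*(a - 7*a) = (-2*a)*(-6*a) = 12*a²)
Z(P(-1))² = (12*(-2)²)² = (12*4)² = 48² = 2304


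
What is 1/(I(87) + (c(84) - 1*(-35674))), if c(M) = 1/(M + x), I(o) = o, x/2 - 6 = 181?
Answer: 458/16378539 ≈ 2.7963e-5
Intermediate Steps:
x = 374 (x = 12 + 2*181 = 12 + 362 = 374)
c(M) = 1/(374 + M) (c(M) = 1/(M + 374) = 1/(374 + M))
1/(I(87) + (c(84) - 1*(-35674))) = 1/(87 + (1/(374 + 84) - 1*(-35674))) = 1/(87 + (1/458 + 35674)) = 1/(87 + 16338693/458) = 1/(16378539/458) = 458/16378539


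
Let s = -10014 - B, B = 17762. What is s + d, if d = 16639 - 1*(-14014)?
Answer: 2877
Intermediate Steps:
d = 30653 (d = 16639 + 14014 = 30653)
s = -27776 (s = -10014 - 1*17762 = -10014 - 17762 = -27776)
s + d = -27776 + 30653 = 2877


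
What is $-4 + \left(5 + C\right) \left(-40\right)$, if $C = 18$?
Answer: $-924$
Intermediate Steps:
$-4 + \left(5 + C\right) \left(-40\right) = -4 + \left(5 + 18\right) \left(-40\right) = -4 + 23 \left(-40\right) = -4 - 920 = -924$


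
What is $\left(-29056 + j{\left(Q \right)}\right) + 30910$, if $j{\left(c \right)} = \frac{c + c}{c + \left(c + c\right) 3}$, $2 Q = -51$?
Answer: $\frac{12980}{7} \approx 1854.3$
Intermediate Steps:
$Q = - \frac{51}{2}$ ($Q = \frac{1}{2} \left(-51\right) = - \frac{51}{2} \approx -25.5$)
$j{\left(c \right)} = \frac{2}{7}$ ($j{\left(c \right)} = \frac{2 c}{c + 2 c 3} = \frac{2 c}{c + 6 c} = \frac{2 c}{7 c} = 2 c \frac{1}{7 c} = \frac{2}{7}$)
$\left(-29056 + j{\left(Q \right)}\right) + 30910 = \left(-29056 + \frac{2}{7}\right) + 30910 = - \frac{203390}{7} + 30910 = \frac{12980}{7}$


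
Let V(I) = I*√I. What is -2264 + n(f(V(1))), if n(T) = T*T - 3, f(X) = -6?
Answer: -2231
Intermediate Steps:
V(I) = I^(3/2)
n(T) = -3 + T² (n(T) = T² - 3 = -3 + T²)
-2264 + n(f(V(1))) = -2264 + (-3 + (-6)²) = -2264 + (-3 + 36) = -2264 + 33 = -2231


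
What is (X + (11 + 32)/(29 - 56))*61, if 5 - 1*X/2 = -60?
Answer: 211487/27 ≈ 7832.9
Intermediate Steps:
X = 130 (X = 10 - 2*(-60) = 10 + 120 = 130)
(X + (11 + 32)/(29 - 56))*61 = (130 + (11 + 32)/(29 - 56))*61 = (130 + 43/(-27))*61 = (130 + 43*(-1/27))*61 = (130 - 43/27)*61 = (3467/27)*61 = 211487/27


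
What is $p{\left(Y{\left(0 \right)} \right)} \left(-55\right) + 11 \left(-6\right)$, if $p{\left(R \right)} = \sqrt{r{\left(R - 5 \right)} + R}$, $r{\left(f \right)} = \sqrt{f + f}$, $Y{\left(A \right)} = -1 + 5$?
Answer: $-66 - 55 \sqrt{4 + i \sqrt{2}} \approx -177.66 - 19.157 i$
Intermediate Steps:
$Y{\left(A \right)} = 4$
$r{\left(f \right)} = \sqrt{2} \sqrt{f}$ ($r{\left(f \right)} = \sqrt{2 f} = \sqrt{2} \sqrt{f}$)
$p{\left(R \right)} = \sqrt{R + \sqrt{2} \sqrt{-5 + R}}$ ($p{\left(R \right)} = \sqrt{\sqrt{2} \sqrt{R - 5} + R} = \sqrt{\sqrt{2} \sqrt{-5 + R} + R} = \sqrt{R + \sqrt{2} \sqrt{-5 + R}}$)
$p{\left(Y{\left(0 \right)} \right)} \left(-55\right) + 11 \left(-6\right) = \sqrt{4 + \sqrt{2} \sqrt{-5 + 4}} \left(-55\right) + 11 \left(-6\right) = \sqrt{4 + \sqrt{2} \sqrt{-1}} \left(-55\right) - 66 = \sqrt{4 + \sqrt{2} i} \left(-55\right) - 66 = \sqrt{4 + i \sqrt{2}} \left(-55\right) - 66 = - 55 \sqrt{4 + i \sqrt{2}} - 66 = -66 - 55 \sqrt{4 + i \sqrt{2}}$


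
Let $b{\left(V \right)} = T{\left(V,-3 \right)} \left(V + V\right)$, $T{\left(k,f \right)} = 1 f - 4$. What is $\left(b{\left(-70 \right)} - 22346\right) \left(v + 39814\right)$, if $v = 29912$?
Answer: $-1489765716$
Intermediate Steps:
$T{\left(k,f \right)} = -4 + f$ ($T{\left(k,f \right)} = f - 4 = -4 + f$)
$b{\left(V \right)} = - 14 V$ ($b{\left(V \right)} = \left(-4 - 3\right) \left(V + V\right) = - 7 \cdot 2 V = - 14 V$)
$\left(b{\left(-70 \right)} - 22346\right) \left(v + 39814\right) = \left(\left(-14\right) \left(-70\right) - 22346\right) \left(29912 + 39814\right) = \left(980 - 22346\right) 69726 = \left(-21366\right) 69726 = -1489765716$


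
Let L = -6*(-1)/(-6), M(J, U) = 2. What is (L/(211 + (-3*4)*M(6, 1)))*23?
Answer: -23/187 ≈ -0.12299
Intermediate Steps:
L = -1 (L = 6*(-⅙) = -1)
(L/(211 + (-3*4)*M(6, 1)))*23 = -1/(211 - 3*4*2)*23 = -1/(211 - 12*2)*23 = -1/(211 - 24)*23 = -1/187*23 = -23/187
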